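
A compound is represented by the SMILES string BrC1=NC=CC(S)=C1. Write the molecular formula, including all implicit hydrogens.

Walk through each heavy atom and fill implicit hydrogens from standard valence (C 4, N 3, O 2, S 2, halogen 1):
  atom 1: Br (halogen, monovalent) → 0 H
  atom 2: C, bond orders sum to 4 (valence 4) → 0 H
  atom 3: N, bond orders sum to 3 (valence 3) → 0 H
  atom 4: C, bond orders sum to 3 (valence 4) → 1 H
  atom 5: C, bond orders sum to 3 (valence 4) → 1 H
  atom 6: C, bond orders sum to 4 (valence 4) → 0 H
  atom 7: S, bond orders sum to 1 (valence 2) → 1 H
  atom 8: C, bond orders sum to 3 (valence 4) → 1 H
Totals → C:5, H:4, Br:1, N:1, S:1.

C5H4BrNS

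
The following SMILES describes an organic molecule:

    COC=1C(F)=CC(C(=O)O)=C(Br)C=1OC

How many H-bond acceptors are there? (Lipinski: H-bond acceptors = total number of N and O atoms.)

4

N atoms: 0; O atoms: 4.
Lipinski HBA = 0 + 4 = 4.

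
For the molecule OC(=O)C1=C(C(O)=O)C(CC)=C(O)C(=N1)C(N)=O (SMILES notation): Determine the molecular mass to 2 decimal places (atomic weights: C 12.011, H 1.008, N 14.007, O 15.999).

First, the molecular formula is C10H10N2O6 (counting implicit H from valence).
  C: 10 × 12.011 = 120.110
  H: 10 × 1.008 = 10.080
  N: 2 × 14.007 = 28.014
  O: 6 × 15.999 = 95.994
Sum: 10×12.011 + 10×1.008 + 2×14.007 + 6×15.999 = 254.198 → 254.20 g/mol.

254.20 g/mol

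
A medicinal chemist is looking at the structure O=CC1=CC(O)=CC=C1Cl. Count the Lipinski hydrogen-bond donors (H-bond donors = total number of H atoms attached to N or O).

1

Donors: find every N or O and count the H atoms it carries.
  atom 1 (O): bond orders sum to 2 → 0 H
  atom 6 (O): bond orders sum to 1 → 1 H
Lipinski HBD = 1.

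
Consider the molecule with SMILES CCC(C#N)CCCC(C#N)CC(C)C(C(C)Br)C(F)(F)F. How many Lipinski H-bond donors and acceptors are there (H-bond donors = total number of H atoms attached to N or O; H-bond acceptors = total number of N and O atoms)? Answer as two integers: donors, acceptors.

Donors: find every N or O and count the H atoms it carries.
  atom 5 (N): bond orders sum to 3 → 0 H
  atom 11 (N): bond orders sum to 3 → 0 H
Lipinski HBD = 0.
Acceptors: N atoms = 2, O atoms = 0 → HBA = 2.

0, 2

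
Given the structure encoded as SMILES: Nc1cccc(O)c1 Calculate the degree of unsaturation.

4

Molecular formula: C6H7NO.
DoU = (2C + 2 + N − H − X) / 2, where X is the halogen count and O/S are ignored.
    = (2·6 + 2 + 1 − 7 − 0) / 2 = 8 / 2 = 4.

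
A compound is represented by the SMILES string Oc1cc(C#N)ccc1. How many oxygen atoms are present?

Scan the SMILES for O atoms (remember two-letter symbols like Cl and Br are single atoms).
Oxygen count: 1.

1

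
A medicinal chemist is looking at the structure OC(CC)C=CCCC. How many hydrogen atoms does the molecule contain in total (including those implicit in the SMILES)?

16

Walk through each heavy atom and fill implicit hydrogens from standard valence (C 4, N 3, O 2, S 2, halogen 1):
  atom 1: O, bond orders sum to 1 (valence 2) → 1 H
  atom 2: C, bond orders sum to 3 (valence 4) → 1 H
  atom 3: C, bond orders sum to 2 (valence 4) → 2 H
  atom 4: C, bond orders sum to 1 (valence 4) → 3 H
  atom 5: C, bond orders sum to 3 (valence 4) → 1 H
  atom 6: C, bond orders sum to 3 (valence 4) → 1 H
  atom 7: C, bond orders sum to 2 (valence 4) → 2 H
  atom 8: C, bond orders sum to 2 (valence 4) → 2 H
  atom 9: C, bond orders sum to 1 (valence 4) → 3 H
Total hydrogens: 16.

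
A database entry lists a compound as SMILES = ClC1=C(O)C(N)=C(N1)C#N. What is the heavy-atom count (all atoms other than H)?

Every atom symbol written in the SMILES (organic subset) is one heavy atom; implicit H are not written.
Heavy atoms by element → C:5, Cl:1, N:3, O:1.
Total: 10.

10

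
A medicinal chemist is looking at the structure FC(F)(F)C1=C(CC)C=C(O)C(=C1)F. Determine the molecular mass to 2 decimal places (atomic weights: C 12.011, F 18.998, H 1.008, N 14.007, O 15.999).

First, the molecular formula is C9H8F4O (counting implicit H from valence).
  C: 9 × 12.011 = 108.099
  F: 4 × 18.998 = 75.992
  H: 8 × 1.008 = 8.064
  O: 1 × 15.999 = 15.999
Sum: 9×12.011 + 4×18.998 + 8×1.008 + 1×15.999 = 208.154 → 208.15 g/mol.

208.15 g/mol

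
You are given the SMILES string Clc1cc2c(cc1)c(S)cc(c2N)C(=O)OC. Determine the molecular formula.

C12H10ClNO2S

Walk through each heavy atom and fill implicit hydrogens from standard valence (C 4, N 3, O 2, S 2, halogen 1); for lowercase aromatic atoms, an aromatic c carries 1 H when it has two neighbours and 0 H with three, and aromatic n carries 0 H:
  atom 1: Cl (halogen, monovalent) → 0 H
  atom 2: aromatic c, 3 neighbours → 0 H
  atom 3: aromatic c, 2 neighbours → 1 H
  atom 4: aromatic c, 3 neighbours → 0 H
  atom 5: aromatic c, 3 neighbours → 0 H
  atom 6: aromatic c, 2 neighbours → 1 H
  atom 7: aromatic c, 2 neighbours → 1 H
  atom 8: aromatic c, 3 neighbours → 0 H
  atom 9: S, bond orders sum to 1 (valence 2) → 1 H
  atom 10: aromatic c, 2 neighbours → 1 H
  atom 11: aromatic c, 3 neighbours → 0 H
  atom 12: aromatic c, 3 neighbours → 0 H
  atom 13: N, bond orders sum to 1 (valence 3) → 2 H
  atom 14: C, bond orders sum to 4 (valence 4) → 0 H
  atom 15: O, bond orders sum to 2 (valence 2) → 0 H
  atom 16: O, bond orders sum to 2 (valence 2) → 0 H
  atom 17: C, bond orders sum to 1 (valence 4) → 3 H
Totals → C:12, H:10, Cl:1, N:1, O:2, S:1.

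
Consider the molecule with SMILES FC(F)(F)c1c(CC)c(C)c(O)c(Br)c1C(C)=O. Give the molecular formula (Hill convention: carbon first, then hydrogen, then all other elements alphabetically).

C12H12BrF3O2

Walk through each heavy atom and fill implicit hydrogens from standard valence (C 4, N 3, O 2, S 2, halogen 1); for lowercase aromatic atoms, an aromatic c carries 1 H when it has two neighbours and 0 H with three, and aromatic n carries 0 H:
  atom 1: F (halogen, monovalent) → 0 H
  atom 2: C, bond orders sum to 4 (valence 4) → 0 H
  atom 3: F (halogen, monovalent) → 0 H
  atom 4: F (halogen, monovalent) → 0 H
  atom 5: aromatic c, 3 neighbours → 0 H
  atom 6: aromatic c, 3 neighbours → 0 H
  atom 7: C, bond orders sum to 2 (valence 4) → 2 H
  atom 8: C, bond orders sum to 1 (valence 4) → 3 H
  atom 9: aromatic c, 3 neighbours → 0 H
  atom 10: C, bond orders sum to 1 (valence 4) → 3 H
  atom 11: aromatic c, 3 neighbours → 0 H
  atom 12: O, bond orders sum to 1 (valence 2) → 1 H
  atom 13: aromatic c, 3 neighbours → 0 H
  atom 14: Br (halogen, monovalent) → 0 H
  atom 15: aromatic c, 3 neighbours → 0 H
  atom 16: C, bond orders sum to 4 (valence 4) → 0 H
  atom 17: C, bond orders sum to 1 (valence 4) → 3 H
  atom 18: O, bond orders sum to 2 (valence 2) → 0 H
Totals → C:12, H:12, Br:1, F:3, O:2.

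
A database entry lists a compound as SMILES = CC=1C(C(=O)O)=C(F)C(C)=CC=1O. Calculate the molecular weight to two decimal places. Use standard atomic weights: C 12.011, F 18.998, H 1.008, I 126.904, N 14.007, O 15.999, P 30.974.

First, the molecular formula is C9H9FO3 (counting implicit H from valence).
  C: 9 × 12.011 = 108.099
  F: 1 × 18.998 = 18.998
  H: 9 × 1.008 = 9.072
  O: 3 × 15.999 = 47.997
Sum: 9×12.011 + 1×18.998 + 9×1.008 + 3×15.999 = 184.166 → 184.17 g/mol.

184.17 g/mol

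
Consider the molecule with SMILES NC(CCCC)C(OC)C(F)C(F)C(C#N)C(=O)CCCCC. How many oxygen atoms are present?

2

Scan the SMILES for O atoms (remember two-letter symbols like Cl and Br are single atoms).
Oxygen count: 2.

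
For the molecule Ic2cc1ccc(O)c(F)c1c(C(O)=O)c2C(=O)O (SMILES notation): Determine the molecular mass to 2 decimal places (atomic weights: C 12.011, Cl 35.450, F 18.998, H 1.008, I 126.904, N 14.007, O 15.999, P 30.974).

First, the molecular formula is C12H6FIO5 (counting implicit H from valence).
  C: 12 × 12.011 = 144.132
  F: 1 × 18.998 = 18.998
  H: 6 × 1.008 = 6.048
  I: 1 × 126.904 = 126.904
  O: 5 × 15.999 = 79.995
Sum: 12×12.011 + 1×18.998 + 6×1.008 + 1×126.904 + 5×15.999 = 376.077 → 376.08 g/mol.

376.08 g/mol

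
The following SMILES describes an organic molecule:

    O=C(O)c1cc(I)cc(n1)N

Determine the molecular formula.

C6H5IN2O2

Walk through each heavy atom and fill implicit hydrogens from standard valence (C 4, N 3, O 2, S 2, halogen 1); for lowercase aromatic atoms, an aromatic c carries 1 H when it has two neighbours and 0 H with three, and aromatic n carries 0 H:
  atom 1: O, bond orders sum to 2 (valence 2) → 0 H
  atom 2: C, bond orders sum to 4 (valence 4) → 0 H
  atom 3: O, bond orders sum to 1 (valence 2) → 1 H
  atom 4: aromatic c, 3 neighbours → 0 H
  atom 5: aromatic c, 2 neighbours → 1 H
  atom 6: aromatic c, 3 neighbours → 0 H
  atom 7: I (halogen, monovalent) → 0 H
  atom 8: aromatic c, 2 neighbours → 1 H
  atom 9: aromatic c, 3 neighbours → 0 H
  atom 10: aromatic n, 2 neighbours → 0 H
  atom 11: N, bond orders sum to 1 (valence 3) → 2 H
Totals → C:6, H:5, I:1, N:2, O:2.
In Hill order: C6H5IN2O2.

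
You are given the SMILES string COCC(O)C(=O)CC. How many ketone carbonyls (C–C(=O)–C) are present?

The ketone motif appears at heavy-atom position 6 in the SMILES.
Other groups present: 1 ether, 1 hydroxyl.
Ketone count: 1.

1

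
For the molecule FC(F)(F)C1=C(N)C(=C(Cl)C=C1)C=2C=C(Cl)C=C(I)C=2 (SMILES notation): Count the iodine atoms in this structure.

Scan the SMILES for I atoms (remember two-letter symbols like Cl and Br are single atoms).
Iodine count: 1.

1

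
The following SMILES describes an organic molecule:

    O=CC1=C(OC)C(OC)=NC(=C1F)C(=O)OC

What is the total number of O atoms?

5

Scan the SMILES for O atoms (remember two-letter symbols like Cl and Br are single atoms).
Oxygen count: 5.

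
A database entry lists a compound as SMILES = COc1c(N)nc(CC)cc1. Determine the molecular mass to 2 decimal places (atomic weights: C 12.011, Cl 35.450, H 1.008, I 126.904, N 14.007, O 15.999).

152.20 g/mol

First, the molecular formula is C8H12N2O (counting implicit H from valence).
  C: 8 × 12.011 = 96.088
  H: 12 × 1.008 = 12.096
  N: 2 × 14.007 = 28.014
  O: 1 × 15.999 = 15.999
Sum: 8×12.011 + 12×1.008 + 2×14.007 + 1×15.999 = 152.197 → 152.20 g/mol.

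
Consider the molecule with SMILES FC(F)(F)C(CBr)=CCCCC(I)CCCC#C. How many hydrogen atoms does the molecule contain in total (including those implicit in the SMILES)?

17

Walk through each heavy atom and fill implicit hydrogens from standard valence (C 4, N 3, O 2, S 2, halogen 1):
  atom 1: F (halogen, monovalent) → 0 H
  atom 2: C, bond orders sum to 4 (valence 4) → 0 H
  atom 3: F (halogen, monovalent) → 0 H
  atom 4: F (halogen, monovalent) → 0 H
  atom 5: C, bond orders sum to 4 (valence 4) → 0 H
  atom 6: C, bond orders sum to 2 (valence 4) → 2 H
  atom 7: Br (halogen, monovalent) → 0 H
  atom 8: C, bond orders sum to 3 (valence 4) → 1 H
  atom 9: C, bond orders sum to 2 (valence 4) → 2 H
  atom 10: C, bond orders sum to 2 (valence 4) → 2 H
  atom 11: C, bond orders sum to 2 (valence 4) → 2 H
  atom 12: C, bond orders sum to 3 (valence 4) → 1 H
  atom 13: I (halogen, monovalent) → 0 H
  atom 14: C, bond orders sum to 2 (valence 4) → 2 H
  atom 15: C, bond orders sum to 2 (valence 4) → 2 H
  atom 16: C, bond orders sum to 2 (valence 4) → 2 H
  atom 17: C, bond orders sum to 4 (valence 4) → 0 H
  atom 18: C, bond orders sum to 3 (valence 4) → 1 H
Total hydrogens: 17.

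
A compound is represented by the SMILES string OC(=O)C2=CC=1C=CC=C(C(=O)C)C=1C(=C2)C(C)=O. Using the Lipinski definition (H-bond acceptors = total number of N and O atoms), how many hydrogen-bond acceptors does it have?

4

N atoms: 0; O atoms: 4.
Lipinski HBA = 0 + 4 = 4.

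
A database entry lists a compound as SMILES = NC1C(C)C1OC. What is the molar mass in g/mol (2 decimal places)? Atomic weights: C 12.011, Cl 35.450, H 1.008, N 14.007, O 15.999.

First, the molecular formula is C5H11NO (counting implicit H from valence).
  C: 5 × 12.011 = 60.055
  H: 11 × 1.008 = 11.088
  N: 1 × 14.007 = 14.007
  O: 1 × 15.999 = 15.999
Sum: 5×12.011 + 11×1.008 + 1×14.007 + 1×15.999 = 101.149 → 101.15 g/mol.

101.15 g/mol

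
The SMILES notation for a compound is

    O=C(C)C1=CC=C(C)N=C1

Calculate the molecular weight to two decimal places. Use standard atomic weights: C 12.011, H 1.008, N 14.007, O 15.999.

First, the molecular formula is C8H9NO (counting implicit H from valence).
  C: 8 × 12.011 = 96.088
  H: 9 × 1.008 = 9.072
  N: 1 × 14.007 = 14.007
  O: 1 × 15.999 = 15.999
Sum: 8×12.011 + 9×1.008 + 1×14.007 + 1×15.999 = 135.166 → 135.17 g/mol.

135.17 g/mol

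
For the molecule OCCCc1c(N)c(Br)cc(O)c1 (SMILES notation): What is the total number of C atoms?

Count every carbon token in the SMILES (each C, including those in ring-closure positions and inside branches).
Carbon count: 9.

9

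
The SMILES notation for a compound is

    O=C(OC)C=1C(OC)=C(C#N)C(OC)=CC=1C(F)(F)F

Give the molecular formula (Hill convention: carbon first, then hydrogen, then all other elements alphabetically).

Walk through each heavy atom and fill implicit hydrogens from standard valence (C 4, N 3, O 2, S 2, halogen 1):
  atom 1: O, bond orders sum to 2 (valence 2) → 0 H
  atom 2: C, bond orders sum to 4 (valence 4) → 0 H
  atom 3: O, bond orders sum to 2 (valence 2) → 0 H
  atom 4: C, bond orders sum to 1 (valence 4) → 3 H
  atom 5: C, bond orders sum to 4 (valence 4) → 0 H
  atom 6: C, bond orders sum to 4 (valence 4) → 0 H
  atom 7: O, bond orders sum to 2 (valence 2) → 0 H
  atom 8: C, bond orders sum to 1 (valence 4) → 3 H
  atom 9: C, bond orders sum to 4 (valence 4) → 0 H
  atom 10: C, bond orders sum to 4 (valence 4) → 0 H
  atom 11: N, bond orders sum to 3 (valence 3) → 0 H
  atom 12: C, bond orders sum to 4 (valence 4) → 0 H
  atom 13: O, bond orders sum to 2 (valence 2) → 0 H
  atom 14: C, bond orders sum to 1 (valence 4) → 3 H
  atom 15: C, bond orders sum to 3 (valence 4) → 1 H
  atom 16: C, bond orders sum to 4 (valence 4) → 0 H
  atom 17: C, bond orders sum to 4 (valence 4) → 0 H
  atom 18: F (halogen, monovalent) → 0 H
  atom 19: F (halogen, monovalent) → 0 H
  atom 20: F (halogen, monovalent) → 0 H
Totals → C:12, H:10, F:3, N:1, O:4.
In Hill order: C12H10F3NO4.

C12H10F3NO4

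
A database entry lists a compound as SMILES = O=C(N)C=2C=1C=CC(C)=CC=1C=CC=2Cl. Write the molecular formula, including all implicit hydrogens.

C12H10ClNO

Walk through each heavy atom and fill implicit hydrogens from standard valence (C 4, N 3, O 2, S 2, halogen 1):
  atom 1: O, bond orders sum to 2 (valence 2) → 0 H
  atom 2: C, bond orders sum to 4 (valence 4) → 0 H
  atom 3: N, bond orders sum to 1 (valence 3) → 2 H
  atom 4: C, bond orders sum to 4 (valence 4) → 0 H
  atom 5: C, bond orders sum to 4 (valence 4) → 0 H
  atom 6: C, bond orders sum to 3 (valence 4) → 1 H
  atom 7: C, bond orders sum to 3 (valence 4) → 1 H
  atom 8: C, bond orders sum to 4 (valence 4) → 0 H
  atom 9: C, bond orders sum to 1 (valence 4) → 3 H
  atom 10: C, bond orders sum to 3 (valence 4) → 1 H
  atom 11: C, bond orders sum to 4 (valence 4) → 0 H
  atom 12: C, bond orders sum to 3 (valence 4) → 1 H
  atom 13: C, bond orders sum to 3 (valence 4) → 1 H
  atom 14: C, bond orders sum to 4 (valence 4) → 0 H
  atom 15: Cl (halogen, monovalent) → 0 H
Totals → C:12, H:10, Cl:1, N:1, O:1.
In Hill order: C12H10ClNO.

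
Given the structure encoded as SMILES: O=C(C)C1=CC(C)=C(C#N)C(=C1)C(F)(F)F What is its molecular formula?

Walk through each heavy atom and fill implicit hydrogens from standard valence (C 4, N 3, O 2, S 2, halogen 1):
  atom 1: O, bond orders sum to 2 (valence 2) → 0 H
  atom 2: C, bond orders sum to 4 (valence 4) → 0 H
  atom 3: C, bond orders sum to 1 (valence 4) → 3 H
  atom 4: C, bond orders sum to 4 (valence 4) → 0 H
  atom 5: C, bond orders sum to 3 (valence 4) → 1 H
  atom 6: C, bond orders sum to 4 (valence 4) → 0 H
  atom 7: C, bond orders sum to 1 (valence 4) → 3 H
  atom 8: C, bond orders sum to 4 (valence 4) → 0 H
  atom 9: C, bond orders sum to 4 (valence 4) → 0 H
  atom 10: N, bond orders sum to 3 (valence 3) → 0 H
  atom 11: C, bond orders sum to 4 (valence 4) → 0 H
  atom 12: C, bond orders sum to 3 (valence 4) → 1 H
  atom 13: C, bond orders sum to 4 (valence 4) → 0 H
  atom 14: F (halogen, monovalent) → 0 H
  atom 15: F (halogen, monovalent) → 0 H
  atom 16: F (halogen, monovalent) → 0 H
Totals → C:11, H:8, F:3, N:1, O:1.

C11H8F3NO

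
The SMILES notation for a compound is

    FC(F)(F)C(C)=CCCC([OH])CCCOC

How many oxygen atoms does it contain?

Scan the SMILES for O atoms (remember two-letter symbols like Cl and Br are single atoms).
Oxygen count: 2.

2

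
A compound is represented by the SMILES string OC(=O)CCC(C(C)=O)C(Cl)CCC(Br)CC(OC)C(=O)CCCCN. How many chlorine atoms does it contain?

Scan the SMILES for Cl atoms (remember two-letter symbols like Cl and Br are single atoms).
Chlorine count: 1.

1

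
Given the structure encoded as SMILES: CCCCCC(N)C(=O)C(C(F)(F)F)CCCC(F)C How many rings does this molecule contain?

0

In SMILES, each pair of matching ring-closure digits denotes one ring-closing bond; the number of such bonds equals the number of independent rings.
Ring-closure bonds here: 0.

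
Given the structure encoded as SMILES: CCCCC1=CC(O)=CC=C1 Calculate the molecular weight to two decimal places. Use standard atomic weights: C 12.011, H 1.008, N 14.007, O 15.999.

150.22 g/mol

First, the molecular formula is C10H14O (counting implicit H from valence).
  C: 10 × 12.011 = 120.110
  H: 14 × 1.008 = 14.112
  O: 1 × 15.999 = 15.999
Sum: 10×12.011 + 14×1.008 + 1×15.999 = 150.221 → 150.22 g/mol.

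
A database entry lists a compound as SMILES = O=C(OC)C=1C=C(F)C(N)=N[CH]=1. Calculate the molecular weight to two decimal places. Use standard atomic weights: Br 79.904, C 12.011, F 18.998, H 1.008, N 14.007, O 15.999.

First, the molecular formula is C7H7FN2O2 (counting implicit H from valence).
  C: 7 × 12.011 = 84.077
  F: 1 × 18.998 = 18.998
  H: 7 × 1.008 = 7.056
  N: 2 × 14.007 = 28.014
  O: 2 × 15.999 = 31.998
Sum: 7×12.011 + 1×18.998 + 7×1.008 + 2×14.007 + 2×15.999 = 170.143 → 170.14 g/mol.

170.14 g/mol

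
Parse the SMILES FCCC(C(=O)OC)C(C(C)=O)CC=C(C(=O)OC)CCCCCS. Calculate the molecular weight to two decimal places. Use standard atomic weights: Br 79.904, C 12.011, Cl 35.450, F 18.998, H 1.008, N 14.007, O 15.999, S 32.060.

First, the molecular formula is C18H29FO5S (counting implicit H from valence).
  C: 18 × 12.011 = 216.198
  F: 1 × 18.998 = 18.998
  H: 29 × 1.008 = 29.232
  O: 5 × 15.999 = 79.995
  S: 1 × 32.060 = 32.060
Sum: 18×12.011 + 1×18.998 + 29×1.008 + 5×15.999 + 1×32.060 = 376.483 → 376.48 g/mol.

376.48 g/mol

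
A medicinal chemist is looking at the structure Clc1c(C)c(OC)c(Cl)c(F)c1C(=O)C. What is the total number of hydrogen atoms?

9

Walk through each heavy atom and fill implicit hydrogens from standard valence (C 4, N 3, O 2, S 2, halogen 1); for lowercase aromatic atoms, an aromatic c carries 1 H when it has two neighbours and 0 H with three, and aromatic n carries 0 H:
  atom 1: Cl (halogen, monovalent) → 0 H
  atom 2: aromatic c, 3 neighbours → 0 H
  atom 3: aromatic c, 3 neighbours → 0 H
  atom 4: C, bond orders sum to 1 (valence 4) → 3 H
  atom 5: aromatic c, 3 neighbours → 0 H
  atom 6: O, bond orders sum to 2 (valence 2) → 0 H
  atom 7: C, bond orders sum to 1 (valence 4) → 3 H
  atom 8: aromatic c, 3 neighbours → 0 H
  atom 9: Cl (halogen, monovalent) → 0 H
  atom 10: aromatic c, 3 neighbours → 0 H
  atom 11: F (halogen, monovalent) → 0 H
  atom 12: aromatic c, 3 neighbours → 0 H
  atom 13: C, bond orders sum to 4 (valence 4) → 0 H
  atom 14: O, bond orders sum to 2 (valence 2) → 0 H
  atom 15: C, bond orders sum to 1 (valence 4) → 3 H
Total hydrogens: 9.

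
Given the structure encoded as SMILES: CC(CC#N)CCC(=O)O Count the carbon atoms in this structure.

Count every carbon token in the SMILES (each C, including those in ring-closure positions and inside branches).
Carbon count: 7.

7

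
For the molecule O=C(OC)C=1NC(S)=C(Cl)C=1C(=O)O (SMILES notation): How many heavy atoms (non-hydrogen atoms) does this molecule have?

Every atom symbol written in the SMILES (organic subset) is one heavy atom; implicit H are not written.
Heavy atoms by element → C:7, Cl:1, N:1, O:4, S:1.
Total: 14.

14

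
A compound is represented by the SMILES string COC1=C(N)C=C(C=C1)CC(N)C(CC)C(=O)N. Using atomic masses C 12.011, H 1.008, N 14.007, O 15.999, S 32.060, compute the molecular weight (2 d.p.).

251.33 g/mol

First, the molecular formula is C13H21N3O2 (counting implicit H from valence).
  C: 13 × 12.011 = 156.143
  H: 21 × 1.008 = 21.168
  N: 3 × 14.007 = 42.021
  O: 2 × 15.999 = 31.998
Sum: 13×12.011 + 21×1.008 + 3×14.007 + 2×15.999 = 251.330 → 251.33 g/mol.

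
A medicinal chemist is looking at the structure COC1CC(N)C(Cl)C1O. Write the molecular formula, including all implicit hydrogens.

C6H12ClNO2

Walk through each heavy atom and fill implicit hydrogens from standard valence (C 4, N 3, O 2, S 2, halogen 1):
  atom 1: C, bond orders sum to 1 (valence 4) → 3 H
  atom 2: O, bond orders sum to 2 (valence 2) → 0 H
  atom 3: C, bond orders sum to 3 (valence 4) → 1 H
  atom 4: C, bond orders sum to 2 (valence 4) → 2 H
  atom 5: C, bond orders sum to 3 (valence 4) → 1 H
  atom 6: N, bond orders sum to 1 (valence 3) → 2 H
  atom 7: C, bond orders sum to 3 (valence 4) → 1 H
  atom 8: Cl (halogen, monovalent) → 0 H
  atom 9: C, bond orders sum to 3 (valence 4) → 1 H
  atom 10: O, bond orders sum to 1 (valence 2) → 1 H
Totals → C:6, H:12, Cl:1, N:1, O:2.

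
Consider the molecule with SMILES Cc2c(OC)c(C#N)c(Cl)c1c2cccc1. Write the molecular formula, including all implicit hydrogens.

Walk through each heavy atom and fill implicit hydrogens from standard valence (C 4, N 3, O 2, S 2, halogen 1); for lowercase aromatic atoms, an aromatic c carries 1 H when it has two neighbours and 0 H with three, and aromatic n carries 0 H:
  atom 1: C, bond orders sum to 1 (valence 4) → 3 H
  atom 2: aromatic c, 3 neighbours → 0 H
  atom 3: aromatic c, 3 neighbours → 0 H
  atom 4: O, bond orders sum to 2 (valence 2) → 0 H
  atom 5: C, bond orders sum to 1 (valence 4) → 3 H
  atom 6: aromatic c, 3 neighbours → 0 H
  atom 7: C, bond orders sum to 4 (valence 4) → 0 H
  atom 8: N, bond orders sum to 3 (valence 3) → 0 H
  atom 9: aromatic c, 3 neighbours → 0 H
  atom 10: Cl (halogen, monovalent) → 0 H
  atom 11: aromatic c, 3 neighbours → 0 H
  atom 12: aromatic c, 3 neighbours → 0 H
  atom 13: aromatic c, 2 neighbours → 1 H
  atom 14: aromatic c, 2 neighbours → 1 H
  atom 15: aromatic c, 2 neighbours → 1 H
  atom 16: aromatic c, 2 neighbours → 1 H
Totals → C:13, H:10, Cl:1, N:1, O:1.
In Hill order: C13H10ClNO.

C13H10ClNO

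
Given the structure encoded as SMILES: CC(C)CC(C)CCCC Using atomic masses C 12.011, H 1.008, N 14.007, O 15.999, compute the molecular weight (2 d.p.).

First, the molecular formula is C10H22 (counting implicit H from valence).
  C: 10 × 12.011 = 120.110
  H: 22 × 1.008 = 22.176
Sum: 10×12.011 + 22×1.008 = 142.286 → 142.29 g/mol.

142.29 g/mol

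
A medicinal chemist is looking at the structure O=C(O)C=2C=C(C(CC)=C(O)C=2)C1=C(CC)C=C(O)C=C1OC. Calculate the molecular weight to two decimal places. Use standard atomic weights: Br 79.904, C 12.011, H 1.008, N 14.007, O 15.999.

First, the molecular formula is C18H20O5 (counting implicit H from valence).
  C: 18 × 12.011 = 216.198
  H: 20 × 1.008 = 20.160
  O: 5 × 15.999 = 79.995
Sum: 18×12.011 + 20×1.008 + 5×15.999 = 316.353 → 316.35 g/mol.

316.35 g/mol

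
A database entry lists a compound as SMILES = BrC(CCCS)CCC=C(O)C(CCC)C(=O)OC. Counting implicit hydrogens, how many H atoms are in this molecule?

25

Walk through each heavy atom and fill implicit hydrogens from standard valence (C 4, N 3, O 2, S 2, halogen 1):
  atom 1: Br (halogen, monovalent) → 0 H
  atom 2: C, bond orders sum to 3 (valence 4) → 1 H
  atom 3: C, bond orders sum to 2 (valence 4) → 2 H
  atom 4: C, bond orders sum to 2 (valence 4) → 2 H
  atom 5: C, bond orders sum to 2 (valence 4) → 2 H
  atom 6: S, bond orders sum to 1 (valence 2) → 1 H
  atom 7: C, bond orders sum to 2 (valence 4) → 2 H
  atom 8: C, bond orders sum to 2 (valence 4) → 2 H
  atom 9: C, bond orders sum to 3 (valence 4) → 1 H
  atom 10: C, bond orders sum to 4 (valence 4) → 0 H
  atom 11: O, bond orders sum to 1 (valence 2) → 1 H
  atom 12: C, bond orders sum to 3 (valence 4) → 1 H
  atom 13: C, bond orders sum to 2 (valence 4) → 2 H
  atom 14: C, bond orders sum to 2 (valence 4) → 2 H
  atom 15: C, bond orders sum to 1 (valence 4) → 3 H
  atom 16: C, bond orders sum to 4 (valence 4) → 0 H
  atom 17: O, bond orders sum to 2 (valence 2) → 0 H
  atom 18: O, bond orders sum to 2 (valence 2) → 0 H
  atom 19: C, bond orders sum to 1 (valence 4) → 3 H
Total hydrogens: 25.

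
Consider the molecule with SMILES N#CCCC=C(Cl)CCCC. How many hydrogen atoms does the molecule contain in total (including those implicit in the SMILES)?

14

Walk through each heavy atom and fill implicit hydrogens from standard valence (C 4, N 3, O 2, S 2, halogen 1):
  atom 1: N, bond orders sum to 3 (valence 3) → 0 H
  atom 2: C, bond orders sum to 4 (valence 4) → 0 H
  atom 3: C, bond orders sum to 2 (valence 4) → 2 H
  atom 4: C, bond orders sum to 2 (valence 4) → 2 H
  atom 5: C, bond orders sum to 3 (valence 4) → 1 H
  atom 6: C, bond orders sum to 4 (valence 4) → 0 H
  atom 7: Cl (halogen, monovalent) → 0 H
  atom 8: C, bond orders sum to 2 (valence 4) → 2 H
  atom 9: C, bond orders sum to 2 (valence 4) → 2 H
  atom 10: C, bond orders sum to 2 (valence 4) → 2 H
  atom 11: C, bond orders sum to 1 (valence 4) → 3 H
Total hydrogens: 14.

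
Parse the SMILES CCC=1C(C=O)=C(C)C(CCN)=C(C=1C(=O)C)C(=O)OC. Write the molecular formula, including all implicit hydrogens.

Walk through each heavy atom and fill implicit hydrogens from standard valence (C 4, N 3, O 2, S 2, halogen 1):
  atom 1: C, bond orders sum to 1 (valence 4) → 3 H
  atom 2: C, bond orders sum to 2 (valence 4) → 2 H
  atom 3: C, bond orders sum to 4 (valence 4) → 0 H
  atom 4: C, bond orders sum to 4 (valence 4) → 0 H
  atom 5: C, bond orders sum to 3 (valence 4) → 1 H
  atom 6: O, bond orders sum to 2 (valence 2) → 0 H
  atom 7: C, bond orders sum to 4 (valence 4) → 0 H
  atom 8: C, bond orders sum to 1 (valence 4) → 3 H
  atom 9: C, bond orders sum to 4 (valence 4) → 0 H
  atom 10: C, bond orders sum to 2 (valence 4) → 2 H
  atom 11: C, bond orders sum to 2 (valence 4) → 2 H
  atom 12: N, bond orders sum to 1 (valence 3) → 2 H
  atom 13: C, bond orders sum to 4 (valence 4) → 0 H
  atom 14: C, bond orders sum to 4 (valence 4) → 0 H
  atom 15: C, bond orders sum to 4 (valence 4) → 0 H
  atom 16: O, bond orders sum to 2 (valence 2) → 0 H
  atom 17: C, bond orders sum to 1 (valence 4) → 3 H
  atom 18: C, bond orders sum to 4 (valence 4) → 0 H
  atom 19: O, bond orders sum to 2 (valence 2) → 0 H
  atom 20: O, bond orders sum to 2 (valence 2) → 0 H
  atom 21: C, bond orders sum to 1 (valence 4) → 3 H
Totals → C:16, H:21, N:1, O:4.

C16H21NO4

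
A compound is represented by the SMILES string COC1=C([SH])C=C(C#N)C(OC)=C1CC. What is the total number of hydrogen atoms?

13

Walk through each heavy atom and fill implicit hydrogens from standard valence (C 4, N 3, O 2, S 2, halogen 1):
  atom 1: C, bond orders sum to 1 (valence 4) → 3 H
  atom 2: O, bond orders sum to 2 (valence 2) → 0 H
  atom 3: C, bond orders sum to 4 (valence 4) → 0 H
  atom 4: C, bond orders sum to 4 (valence 4) → 0 H
  atom 5: S with explicit H count 1
  atom 6: C, bond orders sum to 3 (valence 4) → 1 H
  atom 7: C, bond orders sum to 4 (valence 4) → 0 H
  atom 8: C, bond orders sum to 4 (valence 4) → 0 H
  atom 9: N, bond orders sum to 3 (valence 3) → 0 H
  atom 10: C, bond orders sum to 4 (valence 4) → 0 H
  atom 11: O, bond orders sum to 2 (valence 2) → 0 H
  atom 12: C, bond orders sum to 1 (valence 4) → 3 H
  atom 13: C, bond orders sum to 4 (valence 4) → 0 H
  atom 14: C, bond orders sum to 2 (valence 4) → 2 H
  atom 15: C, bond orders sum to 1 (valence 4) → 3 H
Total hydrogens: 13.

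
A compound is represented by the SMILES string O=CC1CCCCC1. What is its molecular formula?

C7H12O

Walk through each heavy atom and fill implicit hydrogens from standard valence (C 4, N 3, O 2, S 2, halogen 1):
  atom 1: O, bond orders sum to 2 (valence 2) → 0 H
  atom 2: C, bond orders sum to 3 (valence 4) → 1 H
  atom 3: C, bond orders sum to 3 (valence 4) → 1 H
  atom 4: C, bond orders sum to 2 (valence 4) → 2 H
  atom 5: C, bond orders sum to 2 (valence 4) → 2 H
  atom 6: C, bond orders sum to 2 (valence 4) → 2 H
  atom 7: C, bond orders sum to 2 (valence 4) → 2 H
  atom 8: C, bond orders sum to 2 (valence 4) → 2 H
Totals → C:7, H:12, O:1.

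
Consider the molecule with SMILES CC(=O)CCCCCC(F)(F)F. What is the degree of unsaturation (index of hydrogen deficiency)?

Degree of unsaturation = (number of rings) + (number of π bonds).
Ring closures in the SMILES: 0.
π bonds: 1 double bond (each 1 DoU) → 1 DoU from unsaturation.
Total DoU = 0 + 1 = 1.

1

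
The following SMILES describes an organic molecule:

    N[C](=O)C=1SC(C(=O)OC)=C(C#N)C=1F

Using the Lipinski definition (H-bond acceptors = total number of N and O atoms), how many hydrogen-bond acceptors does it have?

N atoms: 2; O atoms: 3.
Lipinski HBA = 2 + 3 = 5.

5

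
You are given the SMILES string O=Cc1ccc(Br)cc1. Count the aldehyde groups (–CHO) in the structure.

The aldehyde motif appears at heavy-atom position 2 in the SMILES.
Aldehyde count: 1.

1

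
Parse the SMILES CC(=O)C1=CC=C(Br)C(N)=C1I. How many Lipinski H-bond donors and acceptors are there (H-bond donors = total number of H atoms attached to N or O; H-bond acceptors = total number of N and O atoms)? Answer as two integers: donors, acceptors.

Donors: find every N or O and count the H atoms it carries.
  atom 3 (O): bond orders sum to 2 → 0 H
  atom 10 (N): bond orders sum to 1 → 2 H
Lipinski HBD = 2.
Acceptors: N atoms = 1, O atoms = 1 → HBA = 2.

2, 2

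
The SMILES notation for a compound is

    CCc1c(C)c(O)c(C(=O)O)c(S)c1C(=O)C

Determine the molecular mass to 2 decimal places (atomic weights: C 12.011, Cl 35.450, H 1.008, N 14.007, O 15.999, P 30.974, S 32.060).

First, the molecular formula is C12H14O4S (counting implicit H from valence).
  C: 12 × 12.011 = 144.132
  H: 14 × 1.008 = 14.112
  O: 4 × 15.999 = 63.996
  S: 1 × 32.060 = 32.060
Sum: 12×12.011 + 14×1.008 + 4×15.999 + 1×32.060 = 254.300 → 254.30 g/mol.

254.30 g/mol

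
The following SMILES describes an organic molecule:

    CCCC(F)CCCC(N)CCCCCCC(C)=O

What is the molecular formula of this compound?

Walk through each heavy atom and fill implicit hydrogens from standard valence (C 4, N 3, O 2, S 2, halogen 1):
  atom 1: C, bond orders sum to 1 (valence 4) → 3 H
  atom 2: C, bond orders sum to 2 (valence 4) → 2 H
  atom 3: C, bond orders sum to 2 (valence 4) → 2 H
  atom 4: C, bond orders sum to 3 (valence 4) → 1 H
  atom 5: F (halogen, monovalent) → 0 H
  atom 6: C, bond orders sum to 2 (valence 4) → 2 H
  atom 7: C, bond orders sum to 2 (valence 4) → 2 H
  atom 8: C, bond orders sum to 2 (valence 4) → 2 H
  atom 9: C, bond orders sum to 3 (valence 4) → 1 H
  atom 10: N, bond orders sum to 1 (valence 3) → 2 H
  atom 11: C, bond orders sum to 2 (valence 4) → 2 H
  atom 12: C, bond orders sum to 2 (valence 4) → 2 H
  atom 13: C, bond orders sum to 2 (valence 4) → 2 H
  atom 14: C, bond orders sum to 2 (valence 4) → 2 H
  atom 15: C, bond orders sum to 2 (valence 4) → 2 H
  atom 16: C, bond orders sum to 2 (valence 4) → 2 H
  atom 17: C, bond orders sum to 4 (valence 4) → 0 H
  atom 18: C, bond orders sum to 1 (valence 4) → 3 H
  atom 19: O, bond orders sum to 2 (valence 2) → 0 H
Totals → C:16, H:32, F:1, N:1, O:1.

C16H32FNO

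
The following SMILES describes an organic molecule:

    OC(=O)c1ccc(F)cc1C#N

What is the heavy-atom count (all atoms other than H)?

12

Every atom symbol written in the SMILES (organic subset) is one heavy atom; implicit H are not written.
Heavy atoms by element → C:8, F:1, N:1, O:2.
Total: 12.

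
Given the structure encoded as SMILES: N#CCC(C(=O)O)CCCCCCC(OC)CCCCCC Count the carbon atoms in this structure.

18

Count every carbon token in the SMILES (each C, including those in ring-closure positions and inside branches).
Carbon count: 18.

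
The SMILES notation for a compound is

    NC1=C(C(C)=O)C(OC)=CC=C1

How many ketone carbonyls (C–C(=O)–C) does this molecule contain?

The ketone motif appears at heavy-atom position 4 in the SMILES.
Other groups present: 1 ether, 1 primary amine.
Ketone count: 1.

1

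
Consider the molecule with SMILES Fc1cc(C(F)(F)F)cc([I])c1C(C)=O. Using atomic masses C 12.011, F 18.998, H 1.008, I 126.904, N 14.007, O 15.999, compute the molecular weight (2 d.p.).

First, the molecular formula is C9H5F4IO (counting implicit H from valence).
  C: 9 × 12.011 = 108.099
  F: 4 × 18.998 = 75.992
  H: 5 × 1.008 = 5.040
  I: 1 × 126.904 = 126.904
  O: 1 × 15.999 = 15.999
Sum: 9×12.011 + 4×18.998 + 5×1.008 + 1×126.904 + 1×15.999 = 332.034 → 332.03 g/mol.

332.03 g/mol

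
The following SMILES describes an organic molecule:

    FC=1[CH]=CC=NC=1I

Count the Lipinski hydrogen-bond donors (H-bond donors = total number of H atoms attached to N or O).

0

Donors: find every N or O and count the H atoms it carries.
  atom 6 (N): bond orders sum to 3 → 0 H
Lipinski HBD = 0.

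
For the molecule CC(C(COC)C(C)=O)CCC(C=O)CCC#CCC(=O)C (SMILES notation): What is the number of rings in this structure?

0

In SMILES, each pair of matching ring-closure digits denotes one ring-closing bond; the number of such bonds equals the number of independent rings.
Ring-closure bonds here: 0.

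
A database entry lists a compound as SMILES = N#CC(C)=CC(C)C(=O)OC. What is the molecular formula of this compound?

Walk through each heavy atom and fill implicit hydrogens from standard valence (C 4, N 3, O 2, S 2, halogen 1):
  atom 1: N, bond orders sum to 3 (valence 3) → 0 H
  atom 2: C, bond orders sum to 4 (valence 4) → 0 H
  atom 3: C, bond orders sum to 4 (valence 4) → 0 H
  atom 4: C, bond orders sum to 1 (valence 4) → 3 H
  atom 5: C, bond orders sum to 3 (valence 4) → 1 H
  atom 6: C, bond orders sum to 3 (valence 4) → 1 H
  atom 7: C, bond orders sum to 1 (valence 4) → 3 H
  atom 8: C, bond orders sum to 4 (valence 4) → 0 H
  atom 9: O, bond orders sum to 2 (valence 2) → 0 H
  atom 10: O, bond orders sum to 2 (valence 2) → 0 H
  atom 11: C, bond orders sum to 1 (valence 4) → 3 H
Totals → C:8, H:11, N:1, O:2.

C8H11NO2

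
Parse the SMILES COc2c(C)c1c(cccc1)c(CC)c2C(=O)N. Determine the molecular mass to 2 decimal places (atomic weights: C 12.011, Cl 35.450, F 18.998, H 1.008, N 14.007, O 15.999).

243.31 g/mol

First, the molecular formula is C15H17NO2 (counting implicit H from valence).
  C: 15 × 12.011 = 180.165
  H: 17 × 1.008 = 17.136
  N: 1 × 14.007 = 14.007
  O: 2 × 15.999 = 31.998
Sum: 15×12.011 + 17×1.008 + 1×14.007 + 2×15.999 = 243.306 → 243.31 g/mol.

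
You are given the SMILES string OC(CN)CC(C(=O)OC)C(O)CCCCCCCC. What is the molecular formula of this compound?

Walk through each heavy atom and fill implicit hydrogens from standard valence (C 4, N 3, O 2, S 2, halogen 1):
  atom 1: O, bond orders sum to 1 (valence 2) → 1 H
  atom 2: C, bond orders sum to 3 (valence 4) → 1 H
  atom 3: C, bond orders sum to 2 (valence 4) → 2 H
  atom 4: N, bond orders sum to 1 (valence 3) → 2 H
  atom 5: C, bond orders sum to 2 (valence 4) → 2 H
  atom 6: C, bond orders sum to 3 (valence 4) → 1 H
  atom 7: C, bond orders sum to 4 (valence 4) → 0 H
  atom 8: O, bond orders sum to 2 (valence 2) → 0 H
  atom 9: O, bond orders sum to 2 (valence 2) → 0 H
  atom 10: C, bond orders sum to 1 (valence 4) → 3 H
  atom 11: C, bond orders sum to 3 (valence 4) → 1 H
  atom 12: O, bond orders sum to 1 (valence 2) → 1 H
  atom 13: C, bond orders sum to 2 (valence 4) → 2 H
  atom 14: C, bond orders sum to 2 (valence 4) → 2 H
  atom 15: C, bond orders sum to 2 (valence 4) → 2 H
  atom 16: C, bond orders sum to 2 (valence 4) → 2 H
  atom 17: C, bond orders sum to 2 (valence 4) → 2 H
  atom 18: C, bond orders sum to 2 (valence 4) → 2 H
  atom 19: C, bond orders sum to 2 (valence 4) → 2 H
  atom 20: C, bond orders sum to 1 (valence 4) → 3 H
Totals → C:15, H:31, N:1, O:4.
In Hill order: C15H31NO4.

C15H31NO4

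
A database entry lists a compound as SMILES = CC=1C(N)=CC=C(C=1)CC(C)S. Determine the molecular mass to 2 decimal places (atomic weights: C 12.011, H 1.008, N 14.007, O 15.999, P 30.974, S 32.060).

First, the molecular formula is C10H15NS (counting implicit H from valence).
  C: 10 × 12.011 = 120.110
  H: 15 × 1.008 = 15.120
  N: 1 × 14.007 = 14.007
  S: 1 × 32.060 = 32.060
Sum: 10×12.011 + 15×1.008 + 1×14.007 + 1×32.060 = 181.297 → 181.30 g/mol.

181.30 g/mol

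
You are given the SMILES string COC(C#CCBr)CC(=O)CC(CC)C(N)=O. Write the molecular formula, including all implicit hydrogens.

C12H18BrNO3

Walk through each heavy atom and fill implicit hydrogens from standard valence (C 4, N 3, O 2, S 2, halogen 1):
  atom 1: C, bond orders sum to 1 (valence 4) → 3 H
  atom 2: O, bond orders sum to 2 (valence 2) → 0 H
  atom 3: C, bond orders sum to 3 (valence 4) → 1 H
  atom 4: C, bond orders sum to 4 (valence 4) → 0 H
  atom 5: C, bond orders sum to 4 (valence 4) → 0 H
  atom 6: C, bond orders sum to 2 (valence 4) → 2 H
  atom 7: Br (halogen, monovalent) → 0 H
  atom 8: C, bond orders sum to 2 (valence 4) → 2 H
  atom 9: C, bond orders sum to 4 (valence 4) → 0 H
  atom 10: O, bond orders sum to 2 (valence 2) → 0 H
  atom 11: C, bond orders sum to 2 (valence 4) → 2 H
  atom 12: C, bond orders sum to 3 (valence 4) → 1 H
  atom 13: C, bond orders sum to 2 (valence 4) → 2 H
  atom 14: C, bond orders sum to 1 (valence 4) → 3 H
  atom 15: C, bond orders sum to 4 (valence 4) → 0 H
  atom 16: N, bond orders sum to 1 (valence 3) → 2 H
  atom 17: O, bond orders sum to 2 (valence 2) → 0 H
Totals → C:12, H:18, Br:1, N:1, O:3.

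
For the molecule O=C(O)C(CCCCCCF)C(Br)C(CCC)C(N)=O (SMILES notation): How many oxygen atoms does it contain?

Scan the SMILES for O atoms (remember two-letter symbols like Cl and Br are single atoms).
Oxygen count: 3.

3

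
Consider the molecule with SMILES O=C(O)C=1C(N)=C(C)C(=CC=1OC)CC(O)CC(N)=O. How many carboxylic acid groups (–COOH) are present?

1

The carboxylic acid motif appears at heavy-atom position 2 in the SMILES.
Other groups present: 1 amide, 1 ether, 1 hydroxyl, 1 primary amine.
Carboxylic acid count: 1.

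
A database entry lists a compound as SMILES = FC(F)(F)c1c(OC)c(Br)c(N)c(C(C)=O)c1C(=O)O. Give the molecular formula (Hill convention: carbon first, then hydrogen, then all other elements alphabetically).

C11H9BrF3NO4

Walk through each heavy atom and fill implicit hydrogens from standard valence (C 4, N 3, O 2, S 2, halogen 1); for lowercase aromatic atoms, an aromatic c carries 1 H when it has two neighbours and 0 H with three, and aromatic n carries 0 H:
  atom 1: F (halogen, monovalent) → 0 H
  atom 2: C, bond orders sum to 4 (valence 4) → 0 H
  atom 3: F (halogen, monovalent) → 0 H
  atom 4: F (halogen, monovalent) → 0 H
  atom 5: aromatic c, 3 neighbours → 0 H
  atom 6: aromatic c, 3 neighbours → 0 H
  atom 7: O, bond orders sum to 2 (valence 2) → 0 H
  atom 8: C, bond orders sum to 1 (valence 4) → 3 H
  atom 9: aromatic c, 3 neighbours → 0 H
  atom 10: Br (halogen, monovalent) → 0 H
  atom 11: aromatic c, 3 neighbours → 0 H
  atom 12: N, bond orders sum to 1 (valence 3) → 2 H
  atom 13: aromatic c, 3 neighbours → 0 H
  atom 14: C, bond orders sum to 4 (valence 4) → 0 H
  atom 15: C, bond orders sum to 1 (valence 4) → 3 H
  atom 16: O, bond orders sum to 2 (valence 2) → 0 H
  atom 17: aromatic c, 3 neighbours → 0 H
  atom 18: C, bond orders sum to 4 (valence 4) → 0 H
  atom 19: O, bond orders sum to 2 (valence 2) → 0 H
  atom 20: O, bond orders sum to 1 (valence 2) → 1 H
Totals → C:11, H:9, Br:1, F:3, N:1, O:4.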